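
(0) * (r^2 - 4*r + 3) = 0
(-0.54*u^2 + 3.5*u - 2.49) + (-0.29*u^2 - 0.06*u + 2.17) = -0.83*u^2 + 3.44*u - 0.32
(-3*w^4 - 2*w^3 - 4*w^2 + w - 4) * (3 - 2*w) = 6*w^5 - 5*w^4 + 2*w^3 - 14*w^2 + 11*w - 12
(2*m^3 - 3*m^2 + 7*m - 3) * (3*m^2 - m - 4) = 6*m^5 - 11*m^4 + 16*m^3 - 4*m^2 - 25*m + 12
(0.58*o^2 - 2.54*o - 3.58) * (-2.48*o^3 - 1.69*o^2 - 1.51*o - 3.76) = -1.4384*o^5 + 5.319*o^4 + 12.2952*o^3 + 7.7048*o^2 + 14.9562*o + 13.4608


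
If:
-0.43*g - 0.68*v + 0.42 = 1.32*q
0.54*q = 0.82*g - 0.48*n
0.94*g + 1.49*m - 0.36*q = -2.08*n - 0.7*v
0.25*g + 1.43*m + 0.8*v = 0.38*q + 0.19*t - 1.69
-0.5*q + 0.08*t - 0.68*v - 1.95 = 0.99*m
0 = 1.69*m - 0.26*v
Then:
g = 3.16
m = -1.07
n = 2.17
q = 2.87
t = -29.98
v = -6.95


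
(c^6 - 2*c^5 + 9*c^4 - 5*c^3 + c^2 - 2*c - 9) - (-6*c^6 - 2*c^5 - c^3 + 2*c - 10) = 7*c^6 + 9*c^4 - 4*c^3 + c^2 - 4*c + 1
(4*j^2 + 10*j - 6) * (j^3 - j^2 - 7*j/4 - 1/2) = 4*j^5 + 6*j^4 - 23*j^3 - 27*j^2/2 + 11*j/2 + 3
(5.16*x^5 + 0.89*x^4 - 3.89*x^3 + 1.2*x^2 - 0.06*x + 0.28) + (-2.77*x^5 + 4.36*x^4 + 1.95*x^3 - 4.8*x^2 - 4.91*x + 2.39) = 2.39*x^5 + 5.25*x^4 - 1.94*x^3 - 3.6*x^2 - 4.97*x + 2.67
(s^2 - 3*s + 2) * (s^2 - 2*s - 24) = s^4 - 5*s^3 - 16*s^2 + 68*s - 48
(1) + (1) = 2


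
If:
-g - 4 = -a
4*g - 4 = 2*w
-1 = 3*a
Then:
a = -1/3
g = -13/3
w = -32/3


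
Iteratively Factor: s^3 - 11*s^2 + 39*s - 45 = (s - 5)*(s^2 - 6*s + 9) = (s - 5)*(s - 3)*(s - 3)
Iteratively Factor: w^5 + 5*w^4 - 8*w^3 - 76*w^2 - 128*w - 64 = (w + 4)*(w^4 + w^3 - 12*w^2 - 28*w - 16) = (w - 4)*(w + 4)*(w^3 + 5*w^2 + 8*w + 4) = (w - 4)*(w + 2)*(w + 4)*(w^2 + 3*w + 2) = (w - 4)*(w + 1)*(w + 2)*(w + 4)*(w + 2)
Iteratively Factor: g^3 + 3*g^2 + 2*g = (g)*(g^2 + 3*g + 2) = g*(g + 1)*(g + 2)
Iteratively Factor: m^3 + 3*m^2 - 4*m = (m + 4)*(m^2 - m) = (m - 1)*(m + 4)*(m)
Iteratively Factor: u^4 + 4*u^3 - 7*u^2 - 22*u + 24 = (u + 3)*(u^3 + u^2 - 10*u + 8) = (u - 2)*(u + 3)*(u^2 + 3*u - 4) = (u - 2)*(u - 1)*(u + 3)*(u + 4)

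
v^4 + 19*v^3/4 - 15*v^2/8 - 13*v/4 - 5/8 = (v - 1)*(v + 1/4)*(v + 1/2)*(v + 5)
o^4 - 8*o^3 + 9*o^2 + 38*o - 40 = (o - 5)*(o - 4)*(o - 1)*(o + 2)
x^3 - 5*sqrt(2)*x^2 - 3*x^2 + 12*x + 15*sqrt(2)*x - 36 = (x - 3)*(x - 3*sqrt(2))*(x - 2*sqrt(2))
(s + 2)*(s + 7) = s^2 + 9*s + 14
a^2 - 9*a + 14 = (a - 7)*(a - 2)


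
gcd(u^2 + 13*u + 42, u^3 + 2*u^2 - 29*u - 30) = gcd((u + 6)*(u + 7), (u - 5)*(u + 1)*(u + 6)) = u + 6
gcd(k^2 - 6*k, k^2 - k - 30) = k - 6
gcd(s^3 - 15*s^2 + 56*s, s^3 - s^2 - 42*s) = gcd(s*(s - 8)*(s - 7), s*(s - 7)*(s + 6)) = s^2 - 7*s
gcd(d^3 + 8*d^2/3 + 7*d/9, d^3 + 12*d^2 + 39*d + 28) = 1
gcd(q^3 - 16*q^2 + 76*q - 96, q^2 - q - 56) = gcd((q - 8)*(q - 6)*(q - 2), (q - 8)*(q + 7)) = q - 8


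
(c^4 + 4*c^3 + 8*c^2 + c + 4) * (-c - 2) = -c^5 - 6*c^4 - 16*c^3 - 17*c^2 - 6*c - 8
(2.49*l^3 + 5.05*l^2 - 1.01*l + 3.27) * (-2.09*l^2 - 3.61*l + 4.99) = -5.2041*l^5 - 19.5434*l^4 - 3.6945*l^3 + 22.0113*l^2 - 16.8446*l + 16.3173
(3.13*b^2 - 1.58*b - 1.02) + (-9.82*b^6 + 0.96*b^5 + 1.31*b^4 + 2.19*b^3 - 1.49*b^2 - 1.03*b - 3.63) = -9.82*b^6 + 0.96*b^5 + 1.31*b^4 + 2.19*b^3 + 1.64*b^2 - 2.61*b - 4.65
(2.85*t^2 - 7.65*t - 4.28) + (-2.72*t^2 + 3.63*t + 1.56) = 0.13*t^2 - 4.02*t - 2.72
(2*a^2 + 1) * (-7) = -14*a^2 - 7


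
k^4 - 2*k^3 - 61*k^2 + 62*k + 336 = (k - 8)*(k - 3)*(k + 2)*(k + 7)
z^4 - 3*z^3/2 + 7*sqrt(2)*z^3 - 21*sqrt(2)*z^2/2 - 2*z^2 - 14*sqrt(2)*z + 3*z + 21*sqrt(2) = (z - 3/2)*(z - sqrt(2))*(z + sqrt(2))*(z + 7*sqrt(2))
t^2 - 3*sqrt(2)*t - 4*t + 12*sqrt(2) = (t - 4)*(t - 3*sqrt(2))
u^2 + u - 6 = (u - 2)*(u + 3)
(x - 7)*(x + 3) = x^2 - 4*x - 21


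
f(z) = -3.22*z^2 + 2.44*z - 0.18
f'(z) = 2.44 - 6.44*z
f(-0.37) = -1.52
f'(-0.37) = 4.82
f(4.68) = -59.29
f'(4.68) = -27.70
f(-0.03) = -0.26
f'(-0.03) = 2.63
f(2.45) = -13.53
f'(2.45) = -13.34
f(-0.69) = -3.40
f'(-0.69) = 6.88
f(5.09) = -71.18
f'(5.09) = -30.34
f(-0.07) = -0.37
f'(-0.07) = 2.89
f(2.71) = -17.22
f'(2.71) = -15.01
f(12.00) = -434.58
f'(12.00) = -74.84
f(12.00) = -434.58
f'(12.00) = -74.84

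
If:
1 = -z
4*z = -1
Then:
No Solution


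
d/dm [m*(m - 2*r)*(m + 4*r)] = 3*m^2 + 4*m*r - 8*r^2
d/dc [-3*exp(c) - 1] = -3*exp(c)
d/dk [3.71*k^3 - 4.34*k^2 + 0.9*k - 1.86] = 11.13*k^2 - 8.68*k + 0.9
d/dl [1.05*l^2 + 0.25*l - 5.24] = 2.1*l + 0.25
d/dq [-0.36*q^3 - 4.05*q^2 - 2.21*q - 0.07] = -1.08*q^2 - 8.1*q - 2.21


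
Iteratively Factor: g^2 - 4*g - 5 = (g - 5)*(g + 1)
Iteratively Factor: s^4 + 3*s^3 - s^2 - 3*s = (s)*(s^3 + 3*s^2 - s - 3) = s*(s - 1)*(s^2 + 4*s + 3) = s*(s - 1)*(s + 1)*(s + 3)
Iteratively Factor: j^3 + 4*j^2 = (j + 4)*(j^2) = j*(j + 4)*(j)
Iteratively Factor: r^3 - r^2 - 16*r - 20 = (r + 2)*(r^2 - 3*r - 10) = (r - 5)*(r + 2)*(r + 2)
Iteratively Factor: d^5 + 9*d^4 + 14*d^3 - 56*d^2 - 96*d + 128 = (d - 1)*(d^4 + 10*d^3 + 24*d^2 - 32*d - 128) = (d - 1)*(d + 4)*(d^3 + 6*d^2 - 32) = (d - 1)*(d + 4)^2*(d^2 + 2*d - 8) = (d - 1)*(d + 4)^3*(d - 2)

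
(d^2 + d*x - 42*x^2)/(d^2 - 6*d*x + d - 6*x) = (d + 7*x)/(d + 1)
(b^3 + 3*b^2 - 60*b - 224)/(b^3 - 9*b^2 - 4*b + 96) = (b^2 + 11*b + 28)/(b^2 - b - 12)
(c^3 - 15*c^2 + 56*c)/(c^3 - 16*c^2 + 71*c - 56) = c/(c - 1)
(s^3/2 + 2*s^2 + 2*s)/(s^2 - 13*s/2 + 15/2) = s*(s^2 + 4*s + 4)/(2*s^2 - 13*s + 15)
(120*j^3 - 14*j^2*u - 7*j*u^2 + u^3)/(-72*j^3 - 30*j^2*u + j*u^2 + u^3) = (-5*j + u)/(3*j + u)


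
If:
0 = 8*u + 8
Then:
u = -1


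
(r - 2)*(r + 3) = r^2 + r - 6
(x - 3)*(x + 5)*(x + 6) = x^3 + 8*x^2 - 3*x - 90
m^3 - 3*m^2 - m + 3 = (m - 3)*(m - 1)*(m + 1)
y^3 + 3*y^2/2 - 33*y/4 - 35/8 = (y - 5/2)*(y + 1/2)*(y + 7/2)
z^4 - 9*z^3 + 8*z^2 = z^2*(z - 8)*(z - 1)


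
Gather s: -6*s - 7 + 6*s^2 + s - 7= 6*s^2 - 5*s - 14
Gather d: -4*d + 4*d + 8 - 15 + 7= 0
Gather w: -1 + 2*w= 2*w - 1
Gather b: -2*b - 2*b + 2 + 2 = 4 - 4*b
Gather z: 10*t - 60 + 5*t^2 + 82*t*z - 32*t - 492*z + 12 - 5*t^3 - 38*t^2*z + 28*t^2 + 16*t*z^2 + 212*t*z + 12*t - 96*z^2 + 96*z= -5*t^3 + 33*t^2 - 10*t + z^2*(16*t - 96) + z*(-38*t^2 + 294*t - 396) - 48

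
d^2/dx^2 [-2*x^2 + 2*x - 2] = -4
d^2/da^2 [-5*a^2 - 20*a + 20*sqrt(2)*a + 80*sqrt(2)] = -10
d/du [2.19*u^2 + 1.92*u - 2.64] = 4.38*u + 1.92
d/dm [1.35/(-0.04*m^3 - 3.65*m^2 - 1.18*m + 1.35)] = (0.162*m^2 + 9.855*m + 1.593)/(0.04*m^3 + 3.65*m^2 + 1.18*m - 1.35)^2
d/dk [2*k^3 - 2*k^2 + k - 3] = 6*k^2 - 4*k + 1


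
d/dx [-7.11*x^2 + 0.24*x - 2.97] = 0.24 - 14.22*x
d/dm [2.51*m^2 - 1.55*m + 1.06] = 5.02*m - 1.55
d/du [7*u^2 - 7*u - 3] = 14*u - 7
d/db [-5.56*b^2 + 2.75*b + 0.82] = 2.75 - 11.12*b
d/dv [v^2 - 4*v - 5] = 2*v - 4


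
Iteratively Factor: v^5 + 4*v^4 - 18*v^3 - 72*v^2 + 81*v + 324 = (v - 3)*(v^4 + 7*v^3 + 3*v^2 - 63*v - 108) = (v - 3)*(v + 3)*(v^3 + 4*v^2 - 9*v - 36) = (v - 3)*(v + 3)*(v + 4)*(v^2 - 9) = (v - 3)^2*(v + 3)*(v + 4)*(v + 3)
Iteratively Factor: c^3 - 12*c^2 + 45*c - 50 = (c - 2)*(c^2 - 10*c + 25) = (c - 5)*(c - 2)*(c - 5)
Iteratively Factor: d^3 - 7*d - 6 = (d + 2)*(d^2 - 2*d - 3) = (d + 1)*(d + 2)*(d - 3)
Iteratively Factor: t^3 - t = (t + 1)*(t^2 - t) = (t - 1)*(t + 1)*(t)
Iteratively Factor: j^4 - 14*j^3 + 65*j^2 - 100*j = (j - 5)*(j^3 - 9*j^2 + 20*j) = (j - 5)^2*(j^2 - 4*j) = j*(j - 5)^2*(j - 4)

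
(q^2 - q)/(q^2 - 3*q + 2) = q/(q - 2)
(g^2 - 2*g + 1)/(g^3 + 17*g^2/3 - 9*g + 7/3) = 3*(g - 1)/(3*g^2 + 20*g - 7)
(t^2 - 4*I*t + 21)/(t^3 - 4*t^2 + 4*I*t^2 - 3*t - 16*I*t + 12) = (t - 7*I)/(t^2 + t*(-4 + I) - 4*I)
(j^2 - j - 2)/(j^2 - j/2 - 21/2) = 2*(-j^2 + j + 2)/(-2*j^2 + j + 21)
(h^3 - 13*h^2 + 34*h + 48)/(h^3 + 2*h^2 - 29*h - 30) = (h^2 - 14*h + 48)/(h^2 + h - 30)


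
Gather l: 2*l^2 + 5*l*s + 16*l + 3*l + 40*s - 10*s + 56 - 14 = 2*l^2 + l*(5*s + 19) + 30*s + 42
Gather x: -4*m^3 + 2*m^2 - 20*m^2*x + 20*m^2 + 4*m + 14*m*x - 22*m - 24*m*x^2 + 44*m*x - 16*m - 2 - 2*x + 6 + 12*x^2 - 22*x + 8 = -4*m^3 + 22*m^2 - 34*m + x^2*(12 - 24*m) + x*(-20*m^2 + 58*m - 24) + 12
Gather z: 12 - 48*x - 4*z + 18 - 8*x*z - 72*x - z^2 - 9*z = -120*x - z^2 + z*(-8*x - 13) + 30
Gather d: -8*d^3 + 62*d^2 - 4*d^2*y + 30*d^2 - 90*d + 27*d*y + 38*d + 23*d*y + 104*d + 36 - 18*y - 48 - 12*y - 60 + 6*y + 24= -8*d^3 + d^2*(92 - 4*y) + d*(50*y + 52) - 24*y - 48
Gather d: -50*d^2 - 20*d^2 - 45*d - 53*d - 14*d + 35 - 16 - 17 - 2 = -70*d^2 - 112*d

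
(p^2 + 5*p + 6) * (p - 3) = p^3 + 2*p^2 - 9*p - 18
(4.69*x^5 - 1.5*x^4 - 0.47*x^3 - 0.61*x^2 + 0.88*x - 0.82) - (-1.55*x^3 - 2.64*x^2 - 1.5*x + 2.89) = 4.69*x^5 - 1.5*x^4 + 1.08*x^3 + 2.03*x^2 + 2.38*x - 3.71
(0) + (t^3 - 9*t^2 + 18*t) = t^3 - 9*t^2 + 18*t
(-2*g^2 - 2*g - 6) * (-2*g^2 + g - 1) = 4*g^4 + 2*g^3 + 12*g^2 - 4*g + 6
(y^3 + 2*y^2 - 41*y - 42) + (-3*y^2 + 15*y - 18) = y^3 - y^2 - 26*y - 60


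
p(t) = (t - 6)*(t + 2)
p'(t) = 2*t - 4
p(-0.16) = -11.33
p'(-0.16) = -4.32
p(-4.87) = 31.20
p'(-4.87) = -13.74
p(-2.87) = 7.72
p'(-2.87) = -9.74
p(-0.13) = -11.46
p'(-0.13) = -4.26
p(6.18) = 1.47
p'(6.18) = 8.36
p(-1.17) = -5.95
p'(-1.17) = -6.34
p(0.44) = -13.57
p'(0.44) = -3.12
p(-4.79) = 30.10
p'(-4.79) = -13.58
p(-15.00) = 273.00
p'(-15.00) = -34.00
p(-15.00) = 273.00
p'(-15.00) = -34.00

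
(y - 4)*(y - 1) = y^2 - 5*y + 4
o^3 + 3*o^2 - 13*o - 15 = (o - 3)*(o + 1)*(o + 5)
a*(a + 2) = a^2 + 2*a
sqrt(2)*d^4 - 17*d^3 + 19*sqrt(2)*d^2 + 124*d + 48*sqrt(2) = (d - 6*sqrt(2))*(d - 4*sqrt(2))*(d + sqrt(2))*(sqrt(2)*d + 1)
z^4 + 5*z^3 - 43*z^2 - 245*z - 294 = (z - 7)*(z + 2)*(z + 3)*(z + 7)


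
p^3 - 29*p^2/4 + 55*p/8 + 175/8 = (p - 5)*(p - 7/2)*(p + 5/4)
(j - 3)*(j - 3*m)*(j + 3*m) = j^3 - 3*j^2 - 9*j*m^2 + 27*m^2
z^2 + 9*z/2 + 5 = (z + 2)*(z + 5/2)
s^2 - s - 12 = (s - 4)*(s + 3)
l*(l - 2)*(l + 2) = l^3 - 4*l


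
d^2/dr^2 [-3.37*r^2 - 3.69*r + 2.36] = -6.74000000000000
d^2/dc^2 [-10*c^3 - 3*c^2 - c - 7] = -60*c - 6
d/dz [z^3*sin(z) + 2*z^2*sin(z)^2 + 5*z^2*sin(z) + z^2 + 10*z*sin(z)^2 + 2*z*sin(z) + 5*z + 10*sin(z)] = z^3*cos(z) + 3*z^2*sin(z) + 2*z^2*sin(2*z) + 5*z^2*cos(z) + 4*z*sin(z)^2 + 10*z*sin(z) + 10*z*sin(2*z) + 2*z*cos(z) + 2*z + 10*sin(z)^2 + 2*sin(z) + 10*cos(z) + 5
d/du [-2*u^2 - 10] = -4*u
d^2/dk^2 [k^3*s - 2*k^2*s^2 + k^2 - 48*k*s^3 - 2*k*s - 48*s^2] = 6*k*s - 4*s^2 + 2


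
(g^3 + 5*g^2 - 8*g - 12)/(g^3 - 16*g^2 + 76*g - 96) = (g^2 + 7*g + 6)/(g^2 - 14*g + 48)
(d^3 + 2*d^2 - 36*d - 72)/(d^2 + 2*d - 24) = (d^2 - 4*d - 12)/(d - 4)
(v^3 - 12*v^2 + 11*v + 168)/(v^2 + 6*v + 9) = (v^2 - 15*v + 56)/(v + 3)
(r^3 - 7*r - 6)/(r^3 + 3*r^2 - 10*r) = (r^3 - 7*r - 6)/(r*(r^2 + 3*r - 10))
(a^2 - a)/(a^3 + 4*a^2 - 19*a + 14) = a/(a^2 + 5*a - 14)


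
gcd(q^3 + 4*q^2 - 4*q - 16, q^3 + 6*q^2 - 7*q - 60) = q + 4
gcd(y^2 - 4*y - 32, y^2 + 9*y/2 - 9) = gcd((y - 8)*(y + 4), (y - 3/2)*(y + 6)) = 1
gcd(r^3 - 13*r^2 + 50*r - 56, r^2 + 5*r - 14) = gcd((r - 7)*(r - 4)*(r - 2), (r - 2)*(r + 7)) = r - 2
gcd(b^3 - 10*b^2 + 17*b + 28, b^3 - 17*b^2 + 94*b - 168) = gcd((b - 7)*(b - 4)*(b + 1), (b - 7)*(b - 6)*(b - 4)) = b^2 - 11*b + 28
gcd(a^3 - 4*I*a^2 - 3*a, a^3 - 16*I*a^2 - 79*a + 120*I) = a - 3*I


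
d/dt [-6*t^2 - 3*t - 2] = -12*t - 3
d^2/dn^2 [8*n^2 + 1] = 16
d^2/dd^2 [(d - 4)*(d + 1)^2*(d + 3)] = 12*d^2 + 6*d - 26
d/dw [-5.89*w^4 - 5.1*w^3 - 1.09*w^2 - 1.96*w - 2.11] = -23.56*w^3 - 15.3*w^2 - 2.18*w - 1.96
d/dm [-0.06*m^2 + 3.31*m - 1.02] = 3.31 - 0.12*m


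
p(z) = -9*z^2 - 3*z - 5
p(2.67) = -77.17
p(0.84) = -13.87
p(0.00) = -5.00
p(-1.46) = -19.80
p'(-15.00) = 267.00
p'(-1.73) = 28.14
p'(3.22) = -60.96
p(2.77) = -82.37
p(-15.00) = -1985.00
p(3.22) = -107.98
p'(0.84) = -18.12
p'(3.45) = -65.10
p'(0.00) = -3.00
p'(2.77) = -52.86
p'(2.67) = -51.06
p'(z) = -18*z - 3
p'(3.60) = -67.80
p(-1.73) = -26.75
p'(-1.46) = 23.28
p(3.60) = -132.44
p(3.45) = -122.47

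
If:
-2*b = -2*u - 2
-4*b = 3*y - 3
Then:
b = 3/4 - 3*y/4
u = -3*y/4 - 1/4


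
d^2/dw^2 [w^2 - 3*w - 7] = 2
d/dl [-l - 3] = -1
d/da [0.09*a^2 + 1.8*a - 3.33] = 0.18*a + 1.8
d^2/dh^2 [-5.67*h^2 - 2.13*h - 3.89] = -11.3400000000000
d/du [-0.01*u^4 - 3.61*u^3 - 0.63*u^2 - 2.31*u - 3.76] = -0.04*u^3 - 10.83*u^2 - 1.26*u - 2.31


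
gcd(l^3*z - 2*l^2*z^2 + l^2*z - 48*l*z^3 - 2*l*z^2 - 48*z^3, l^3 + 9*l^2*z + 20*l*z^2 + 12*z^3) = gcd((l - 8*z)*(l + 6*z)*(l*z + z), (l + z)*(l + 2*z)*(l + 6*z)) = l + 6*z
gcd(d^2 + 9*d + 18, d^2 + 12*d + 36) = d + 6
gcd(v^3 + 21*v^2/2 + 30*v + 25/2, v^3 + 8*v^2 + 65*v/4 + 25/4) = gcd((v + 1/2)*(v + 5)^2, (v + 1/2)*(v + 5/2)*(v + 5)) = v^2 + 11*v/2 + 5/2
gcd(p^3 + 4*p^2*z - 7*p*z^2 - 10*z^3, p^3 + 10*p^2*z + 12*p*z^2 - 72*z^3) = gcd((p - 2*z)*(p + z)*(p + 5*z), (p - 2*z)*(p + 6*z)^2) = -p + 2*z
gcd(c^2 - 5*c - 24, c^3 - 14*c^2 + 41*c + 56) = c - 8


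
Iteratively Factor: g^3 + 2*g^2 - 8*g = (g)*(g^2 + 2*g - 8) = g*(g - 2)*(g + 4)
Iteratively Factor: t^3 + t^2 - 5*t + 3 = (t + 3)*(t^2 - 2*t + 1) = (t - 1)*(t + 3)*(t - 1)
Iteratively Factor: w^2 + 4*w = (w)*(w + 4)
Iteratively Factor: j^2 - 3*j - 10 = (j + 2)*(j - 5)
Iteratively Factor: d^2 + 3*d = (d)*(d + 3)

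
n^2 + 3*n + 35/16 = (n + 5/4)*(n + 7/4)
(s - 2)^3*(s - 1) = s^4 - 7*s^3 + 18*s^2 - 20*s + 8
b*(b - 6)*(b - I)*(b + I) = b^4 - 6*b^3 + b^2 - 6*b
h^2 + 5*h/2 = h*(h + 5/2)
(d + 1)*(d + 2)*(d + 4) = d^3 + 7*d^2 + 14*d + 8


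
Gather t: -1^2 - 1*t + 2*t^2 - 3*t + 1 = 2*t^2 - 4*t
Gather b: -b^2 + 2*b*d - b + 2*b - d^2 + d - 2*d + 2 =-b^2 + b*(2*d + 1) - d^2 - d + 2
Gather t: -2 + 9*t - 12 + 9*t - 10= 18*t - 24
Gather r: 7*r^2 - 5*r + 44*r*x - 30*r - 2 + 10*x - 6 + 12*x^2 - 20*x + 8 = 7*r^2 + r*(44*x - 35) + 12*x^2 - 10*x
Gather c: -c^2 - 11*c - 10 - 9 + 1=-c^2 - 11*c - 18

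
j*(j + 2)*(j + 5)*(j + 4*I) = j^4 + 7*j^3 + 4*I*j^3 + 10*j^2 + 28*I*j^2 + 40*I*j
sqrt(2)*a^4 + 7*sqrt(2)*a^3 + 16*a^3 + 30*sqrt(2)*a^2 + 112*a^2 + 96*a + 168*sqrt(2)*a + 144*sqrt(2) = (a + 6)*(a + 2*sqrt(2))*(a + 6*sqrt(2))*(sqrt(2)*a + sqrt(2))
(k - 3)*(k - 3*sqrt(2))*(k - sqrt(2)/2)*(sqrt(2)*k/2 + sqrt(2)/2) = sqrt(2)*k^4/2 - 7*k^3/2 - sqrt(2)*k^3 + 7*k^2 - 3*sqrt(2)*k + 21*k/2 - 9*sqrt(2)/2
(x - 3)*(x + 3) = x^2 - 9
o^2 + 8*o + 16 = (o + 4)^2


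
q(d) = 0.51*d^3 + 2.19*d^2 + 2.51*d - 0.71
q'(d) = 1.53*d^2 + 4.38*d + 2.51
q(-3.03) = -2.40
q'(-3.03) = 3.29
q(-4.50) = -14.13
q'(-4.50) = 13.78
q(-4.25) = -10.97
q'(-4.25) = 11.53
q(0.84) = 3.25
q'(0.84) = 7.27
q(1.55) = 10.34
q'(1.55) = 12.97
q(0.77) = 2.75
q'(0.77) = 6.79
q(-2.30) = -1.10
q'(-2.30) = 0.53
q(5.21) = 143.94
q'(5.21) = 66.86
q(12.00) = 1226.05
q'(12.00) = 275.39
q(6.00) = 203.35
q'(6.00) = 83.87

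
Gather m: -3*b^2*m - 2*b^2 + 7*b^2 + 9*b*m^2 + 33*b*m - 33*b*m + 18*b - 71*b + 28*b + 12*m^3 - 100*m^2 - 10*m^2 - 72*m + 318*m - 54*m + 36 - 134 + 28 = 5*b^2 - 25*b + 12*m^3 + m^2*(9*b - 110) + m*(192 - 3*b^2) - 70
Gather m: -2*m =-2*m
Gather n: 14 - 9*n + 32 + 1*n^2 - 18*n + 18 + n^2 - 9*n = 2*n^2 - 36*n + 64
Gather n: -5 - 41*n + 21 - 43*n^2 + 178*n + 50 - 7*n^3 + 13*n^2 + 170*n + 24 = -7*n^3 - 30*n^2 + 307*n + 90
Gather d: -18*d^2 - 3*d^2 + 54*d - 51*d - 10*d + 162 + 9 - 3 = -21*d^2 - 7*d + 168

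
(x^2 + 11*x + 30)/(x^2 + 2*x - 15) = (x + 6)/(x - 3)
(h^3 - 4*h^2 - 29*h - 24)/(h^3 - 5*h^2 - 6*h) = (h^2 - 5*h - 24)/(h*(h - 6))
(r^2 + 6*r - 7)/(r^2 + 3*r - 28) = (r - 1)/(r - 4)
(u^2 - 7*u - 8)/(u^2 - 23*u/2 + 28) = 2*(u + 1)/(2*u - 7)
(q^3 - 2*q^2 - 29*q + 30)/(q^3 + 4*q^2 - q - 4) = (q^2 - q - 30)/(q^2 + 5*q + 4)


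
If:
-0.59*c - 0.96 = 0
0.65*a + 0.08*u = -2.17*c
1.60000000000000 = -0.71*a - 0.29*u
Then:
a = 8.75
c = -1.63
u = -26.93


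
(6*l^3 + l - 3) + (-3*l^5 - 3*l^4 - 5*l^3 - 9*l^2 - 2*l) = -3*l^5 - 3*l^4 + l^3 - 9*l^2 - l - 3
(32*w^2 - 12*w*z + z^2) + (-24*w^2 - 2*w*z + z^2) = 8*w^2 - 14*w*z + 2*z^2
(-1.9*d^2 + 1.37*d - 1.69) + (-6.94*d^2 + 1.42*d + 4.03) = -8.84*d^2 + 2.79*d + 2.34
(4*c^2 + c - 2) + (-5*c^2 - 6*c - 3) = -c^2 - 5*c - 5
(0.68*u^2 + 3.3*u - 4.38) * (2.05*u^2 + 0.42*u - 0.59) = 1.394*u^4 + 7.0506*u^3 - 7.9942*u^2 - 3.7866*u + 2.5842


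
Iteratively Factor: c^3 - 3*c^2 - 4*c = (c - 4)*(c^2 + c) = c*(c - 4)*(c + 1)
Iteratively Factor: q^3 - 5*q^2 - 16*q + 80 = (q - 5)*(q^2 - 16) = (q - 5)*(q - 4)*(q + 4)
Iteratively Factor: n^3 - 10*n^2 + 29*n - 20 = (n - 5)*(n^2 - 5*n + 4) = (n - 5)*(n - 4)*(n - 1)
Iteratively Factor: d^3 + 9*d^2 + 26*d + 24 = (d + 4)*(d^2 + 5*d + 6) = (d + 2)*(d + 4)*(d + 3)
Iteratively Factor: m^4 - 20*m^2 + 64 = (m - 2)*(m^3 + 2*m^2 - 16*m - 32) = (m - 4)*(m - 2)*(m^2 + 6*m + 8) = (m - 4)*(m - 2)*(m + 2)*(m + 4)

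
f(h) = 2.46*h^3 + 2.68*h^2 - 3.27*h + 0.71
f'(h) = 7.38*h^2 + 5.36*h - 3.27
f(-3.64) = -70.52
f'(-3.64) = 75.00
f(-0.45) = 2.50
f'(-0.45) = -4.19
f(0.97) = 2.30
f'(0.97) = 8.87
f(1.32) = 6.72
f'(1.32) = 16.66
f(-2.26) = -6.61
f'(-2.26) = 22.31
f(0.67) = 0.46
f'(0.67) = 3.63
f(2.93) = 76.01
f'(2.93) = 75.79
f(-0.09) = 1.02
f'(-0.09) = -3.69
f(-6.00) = -414.55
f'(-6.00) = 230.25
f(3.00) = 81.44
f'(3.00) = 79.23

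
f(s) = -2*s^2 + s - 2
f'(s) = 1 - 4*s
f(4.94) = -45.87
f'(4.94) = -18.76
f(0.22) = -1.88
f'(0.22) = 0.12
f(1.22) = -3.76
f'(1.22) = -3.88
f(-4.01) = -38.17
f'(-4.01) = 17.04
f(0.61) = -2.13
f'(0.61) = -1.44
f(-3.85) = -35.50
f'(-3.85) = 16.40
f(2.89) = -15.81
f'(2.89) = -10.56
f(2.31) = -10.36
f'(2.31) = -8.24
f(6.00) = -68.00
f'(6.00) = -23.00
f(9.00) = -155.00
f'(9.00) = -35.00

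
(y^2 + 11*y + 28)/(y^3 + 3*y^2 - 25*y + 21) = (y + 4)/(y^2 - 4*y + 3)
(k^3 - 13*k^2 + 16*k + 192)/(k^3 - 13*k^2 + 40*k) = (k^2 - 5*k - 24)/(k*(k - 5))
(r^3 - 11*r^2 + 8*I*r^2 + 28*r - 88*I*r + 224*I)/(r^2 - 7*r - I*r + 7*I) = (r^2 + r*(-4 + 8*I) - 32*I)/(r - I)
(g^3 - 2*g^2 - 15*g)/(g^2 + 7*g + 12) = g*(g - 5)/(g + 4)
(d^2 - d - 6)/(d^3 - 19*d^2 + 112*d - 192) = (d + 2)/(d^2 - 16*d + 64)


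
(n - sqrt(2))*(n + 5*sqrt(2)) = n^2 + 4*sqrt(2)*n - 10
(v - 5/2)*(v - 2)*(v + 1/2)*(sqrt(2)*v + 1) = sqrt(2)*v^4 - 4*sqrt(2)*v^3 + v^3 - 4*v^2 + 11*sqrt(2)*v^2/4 + 11*v/4 + 5*sqrt(2)*v/2 + 5/2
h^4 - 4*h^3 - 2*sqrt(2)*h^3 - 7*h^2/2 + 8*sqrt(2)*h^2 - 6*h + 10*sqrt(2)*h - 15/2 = (h - 5)*(h + 1)*(h - 3*sqrt(2)/2)*(h - sqrt(2)/2)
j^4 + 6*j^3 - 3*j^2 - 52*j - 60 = (j - 3)*(j + 2)^2*(j + 5)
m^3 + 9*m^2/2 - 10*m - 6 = (m - 2)*(m + 1/2)*(m + 6)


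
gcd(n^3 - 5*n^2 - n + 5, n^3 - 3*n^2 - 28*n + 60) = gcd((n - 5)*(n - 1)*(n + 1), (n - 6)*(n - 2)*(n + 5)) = 1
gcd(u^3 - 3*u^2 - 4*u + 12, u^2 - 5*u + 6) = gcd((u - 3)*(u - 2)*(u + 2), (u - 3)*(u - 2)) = u^2 - 5*u + 6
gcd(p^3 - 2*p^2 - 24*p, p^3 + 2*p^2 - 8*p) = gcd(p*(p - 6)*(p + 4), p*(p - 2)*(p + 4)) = p^2 + 4*p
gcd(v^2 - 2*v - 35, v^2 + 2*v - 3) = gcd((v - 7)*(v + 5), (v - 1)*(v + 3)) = 1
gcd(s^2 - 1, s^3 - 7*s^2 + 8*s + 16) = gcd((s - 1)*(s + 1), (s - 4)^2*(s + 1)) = s + 1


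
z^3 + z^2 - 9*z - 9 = (z - 3)*(z + 1)*(z + 3)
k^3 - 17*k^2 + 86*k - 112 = (k - 8)*(k - 7)*(k - 2)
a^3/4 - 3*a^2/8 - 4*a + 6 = (a/4 + 1)*(a - 4)*(a - 3/2)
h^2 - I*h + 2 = (h - 2*I)*(h + I)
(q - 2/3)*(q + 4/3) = q^2 + 2*q/3 - 8/9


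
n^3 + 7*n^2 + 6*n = n*(n + 1)*(n + 6)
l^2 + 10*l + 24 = (l + 4)*(l + 6)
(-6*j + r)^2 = 36*j^2 - 12*j*r + r^2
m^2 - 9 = (m - 3)*(m + 3)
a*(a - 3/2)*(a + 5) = a^3 + 7*a^2/2 - 15*a/2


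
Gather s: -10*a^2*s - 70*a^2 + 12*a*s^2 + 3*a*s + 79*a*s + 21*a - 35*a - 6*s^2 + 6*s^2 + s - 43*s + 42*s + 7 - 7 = -70*a^2 + 12*a*s^2 - 14*a + s*(-10*a^2 + 82*a)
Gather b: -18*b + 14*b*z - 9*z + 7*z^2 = b*(14*z - 18) + 7*z^2 - 9*z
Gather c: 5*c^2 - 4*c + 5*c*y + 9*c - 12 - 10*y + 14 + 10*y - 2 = 5*c^2 + c*(5*y + 5)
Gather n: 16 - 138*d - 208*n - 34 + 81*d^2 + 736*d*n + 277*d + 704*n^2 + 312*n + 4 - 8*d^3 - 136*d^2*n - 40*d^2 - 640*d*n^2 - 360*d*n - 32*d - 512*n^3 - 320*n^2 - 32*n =-8*d^3 + 41*d^2 + 107*d - 512*n^3 + n^2*(384 - 640*d) + n*(-136*d^2 + 376*d + 72) - 14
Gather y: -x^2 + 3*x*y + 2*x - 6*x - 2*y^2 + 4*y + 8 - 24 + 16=-x^2 - 4*x - 2*y^2 + y*(3*x + 4)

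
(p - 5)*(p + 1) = p^2 - 4*p - 5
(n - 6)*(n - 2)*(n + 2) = n^3 - 6*n^2 - 4*n + 24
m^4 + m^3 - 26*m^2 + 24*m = m*(m - 4)*(m - 1)*(m + 6)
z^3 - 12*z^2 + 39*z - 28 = (z - 7)*(z - 4)*(z - 1)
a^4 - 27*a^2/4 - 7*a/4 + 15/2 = (a - 5/2)*(a - 1)*(a + 3/2)*(a + 2)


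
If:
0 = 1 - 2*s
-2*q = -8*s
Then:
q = 2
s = 1/2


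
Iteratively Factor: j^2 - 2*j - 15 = (j - 5)*(j + 3)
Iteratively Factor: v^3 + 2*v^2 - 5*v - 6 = (v - 2)*(v^2 + 4*v + 3) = (v - 2)*(v + 1)*(v + 3)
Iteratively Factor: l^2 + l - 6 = (l - 2)*(l + 3)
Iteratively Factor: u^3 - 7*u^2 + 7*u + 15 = (u + 1)*(u^2 - 8*u + 15) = (u - 5)*(u + 1)*(u - 3)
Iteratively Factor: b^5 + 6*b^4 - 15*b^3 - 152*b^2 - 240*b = (b + 4)*(b^4 + 2*b^3 - 23*b^2 - 60*b) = b*(b + 4)*(b^3 + 2*b^2 - 23*b - 60) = b*(b + 4)^2*(b^2 - 2*b - 15) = b*(b - 5)*(b + 4)^2*(b + 3)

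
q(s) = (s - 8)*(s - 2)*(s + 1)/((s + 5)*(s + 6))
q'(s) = -(s - 8)*(s - 2)*(s + 1)/((s + 5)*(s + 6)^2) - (s - 8)*(s - 2)*(s + 1)/((s + 5)^2*(s + 6)) + (s - 8)*(s - 2)/((s + 5)*(s + 6)) + (s - 8)*(s + 1)/((s + 5)*(s + 6)) + (s - 2)*(s + 1)/((s + 5)*(s + 6))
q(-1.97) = -3.14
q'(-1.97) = 6.17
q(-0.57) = 0.39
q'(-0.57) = 0.56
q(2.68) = -0.20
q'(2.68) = -0.26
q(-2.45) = -7.45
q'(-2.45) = 12.54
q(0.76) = 0.41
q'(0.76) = -0.28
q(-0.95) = 0.06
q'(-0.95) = 1.23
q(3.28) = -0.34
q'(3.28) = -0.19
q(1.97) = 0.01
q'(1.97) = -0.32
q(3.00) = -0.28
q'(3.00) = -0.23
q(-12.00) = -73.33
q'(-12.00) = -7.13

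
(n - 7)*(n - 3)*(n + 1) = n^3 - 9*n^2 + 11*n + 21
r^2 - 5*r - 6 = (r - 6)*(r + 1)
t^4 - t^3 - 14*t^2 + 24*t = t*(t - 3)*(t - 2)*(t + 4)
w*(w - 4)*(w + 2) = w^3 - 2*w^2 - 8*w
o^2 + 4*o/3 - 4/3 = (o - 2/3)*(o + 2)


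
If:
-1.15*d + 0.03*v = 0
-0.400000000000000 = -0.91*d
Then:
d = 0.44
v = 16.85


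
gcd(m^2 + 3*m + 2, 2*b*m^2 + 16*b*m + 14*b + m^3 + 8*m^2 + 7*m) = m + 1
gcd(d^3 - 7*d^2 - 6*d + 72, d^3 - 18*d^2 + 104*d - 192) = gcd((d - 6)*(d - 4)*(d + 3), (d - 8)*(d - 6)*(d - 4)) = d^2 - 10*d + 24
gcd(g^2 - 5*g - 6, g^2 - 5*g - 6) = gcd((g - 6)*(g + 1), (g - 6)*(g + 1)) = g^2 - 5*g - 6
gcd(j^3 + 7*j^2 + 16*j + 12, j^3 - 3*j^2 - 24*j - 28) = j^2 + 4*j + 4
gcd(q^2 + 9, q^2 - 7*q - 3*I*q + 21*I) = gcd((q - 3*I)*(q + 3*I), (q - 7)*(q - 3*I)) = q - 3*I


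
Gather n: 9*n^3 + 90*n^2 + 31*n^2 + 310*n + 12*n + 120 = 9*n^3 + 121*n^2 + 322*n + 120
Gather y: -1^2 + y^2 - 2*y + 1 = y^2 - 2*y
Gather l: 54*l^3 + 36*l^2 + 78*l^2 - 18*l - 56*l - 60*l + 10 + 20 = 54*l^3 + 114*l^2 - 134*l + 30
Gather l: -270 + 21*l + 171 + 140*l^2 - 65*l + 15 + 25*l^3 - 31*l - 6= 25*l^3 + 140*l^2 - 75*l - 90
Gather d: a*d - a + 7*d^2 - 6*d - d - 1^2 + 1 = -a + 7*d^2 + d*(a - 7)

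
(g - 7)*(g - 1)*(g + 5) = g^3 - 3*g^2 - 33*g + 35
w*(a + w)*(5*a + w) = 5*a^2*w + 6*a*w^2 + w^3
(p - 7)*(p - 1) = p^2 - 8*p + 7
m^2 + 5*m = m*(m + 5)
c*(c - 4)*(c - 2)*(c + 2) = c^4 - 4*c^3 - 4*c^2 + 16*c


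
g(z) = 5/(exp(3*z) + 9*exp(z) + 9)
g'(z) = 5*(-3*exp(3*z) - 9*exp(z))/(exp(3*z) + 9*exp(z) + 9)^2 = 15*(-exp(2*z) - 3)*exp(z)/(exp(3*z) + 9*exp(z) + 9)^2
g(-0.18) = 0.29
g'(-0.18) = -0.16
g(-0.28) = 0.31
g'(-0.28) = -0.15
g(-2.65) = 0.52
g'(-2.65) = -0.03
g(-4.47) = 0.55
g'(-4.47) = -0.01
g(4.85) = 0.00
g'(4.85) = -0.00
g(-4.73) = 0.55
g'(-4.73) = -0.00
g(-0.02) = 0.27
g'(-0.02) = -0.17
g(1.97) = 0.01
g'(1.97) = -0.03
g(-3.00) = 0.53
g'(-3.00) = -0.03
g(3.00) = 0.00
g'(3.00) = 0.00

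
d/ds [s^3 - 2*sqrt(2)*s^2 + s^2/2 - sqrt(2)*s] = 3*s^2 - 4*sqrt(2)*s + s - sqrt(2)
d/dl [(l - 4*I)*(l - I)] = 2*l - 5*I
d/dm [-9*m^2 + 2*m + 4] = 2 - 18*m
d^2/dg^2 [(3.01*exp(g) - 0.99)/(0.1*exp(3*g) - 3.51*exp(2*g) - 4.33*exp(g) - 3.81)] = (0.1204*exp(6*g) - 3.25863*exp(5*g) + 46.119211*exp(4*g) - 78.7686090000001*exp(3*g) - 290.051847*exp(2*g) - 15.260808*exp(g) + 60.025788)*exp(g)/(0.001*exp(9*g) - 0.1053*exp(8*g) + 3.56613*exp(7*g) - 34.238871*exp(6*g) - 146.389569*exp(5*g) - 328.34628*exp(4*g) - 424.261045*exp(3*g) - 367.15446*exp(2*g) - 188.564139*exp(g) - 55.306341)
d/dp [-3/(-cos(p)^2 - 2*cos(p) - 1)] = 6*sin(p)/(cos(p) + 1)^3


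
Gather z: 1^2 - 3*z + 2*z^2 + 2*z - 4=2*z^2 - z - 3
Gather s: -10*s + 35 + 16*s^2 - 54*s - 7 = 16*s^2 - 64*s + 28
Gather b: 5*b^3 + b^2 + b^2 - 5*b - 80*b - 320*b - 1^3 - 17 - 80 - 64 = 5*b^3 + 2*b^2 - 405*b - 162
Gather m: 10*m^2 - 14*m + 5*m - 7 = 10*m^2 - 9*m - 7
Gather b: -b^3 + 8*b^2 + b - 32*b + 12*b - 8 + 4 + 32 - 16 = -b^3 + 8*b^2 - 19*b + 12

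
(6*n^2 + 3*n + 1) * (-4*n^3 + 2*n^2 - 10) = -24*n^5 + 2*n^3 - 58*n^2 - 30*n - 10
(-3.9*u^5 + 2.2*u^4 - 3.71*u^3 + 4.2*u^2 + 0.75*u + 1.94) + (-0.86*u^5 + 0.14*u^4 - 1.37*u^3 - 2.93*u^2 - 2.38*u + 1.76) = -4.76*u^5 + 2.34*u^4 - 5.08*u^3 + 1.27*u^2 - 1.63*u + 3.7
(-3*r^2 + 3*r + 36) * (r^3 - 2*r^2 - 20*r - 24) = -3*r^5 + 9*r^4 + 90*r^3 - 60*r^2 - 792*r - 864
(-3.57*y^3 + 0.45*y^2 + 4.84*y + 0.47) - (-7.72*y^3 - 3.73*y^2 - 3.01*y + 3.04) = 4.15*y^3 + 4.18*y^2 + 7.85*y - 2.57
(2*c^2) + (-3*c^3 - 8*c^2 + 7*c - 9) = -3*c^3 - 6*c^2 + 7*c - 9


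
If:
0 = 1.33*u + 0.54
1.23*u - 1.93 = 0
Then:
No Solution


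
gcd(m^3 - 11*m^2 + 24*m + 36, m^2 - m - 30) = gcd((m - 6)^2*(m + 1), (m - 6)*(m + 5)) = m - 6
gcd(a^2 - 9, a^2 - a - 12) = a + 3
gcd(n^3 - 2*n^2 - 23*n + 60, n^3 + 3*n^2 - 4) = 1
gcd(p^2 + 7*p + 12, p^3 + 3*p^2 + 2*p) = 1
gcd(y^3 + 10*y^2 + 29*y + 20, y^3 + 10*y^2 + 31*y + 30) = y + 5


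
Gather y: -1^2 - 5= -6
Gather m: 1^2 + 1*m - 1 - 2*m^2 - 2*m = -2*m^2 - m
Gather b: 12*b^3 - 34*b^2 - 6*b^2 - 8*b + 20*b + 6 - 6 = 12*b^3 - 40*b^2 + 12*b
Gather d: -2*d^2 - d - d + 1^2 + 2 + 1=-2*d^2 - 2*d + 4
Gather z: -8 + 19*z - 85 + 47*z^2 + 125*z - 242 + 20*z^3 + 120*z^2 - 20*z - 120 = 20*z^3 + 167*z^2 + 124*z - 455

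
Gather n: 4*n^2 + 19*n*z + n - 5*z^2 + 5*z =4*n^2 + n*(19*z + 1) - 5*z^2 + 5*z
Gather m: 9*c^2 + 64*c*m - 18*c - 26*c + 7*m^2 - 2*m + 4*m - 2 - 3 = 9*c^2 - 44*c + 7*m^2 + m*(64*c + 2) - 5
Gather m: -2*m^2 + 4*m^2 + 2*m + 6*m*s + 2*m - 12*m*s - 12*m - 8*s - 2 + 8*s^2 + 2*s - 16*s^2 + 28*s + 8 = 2*m^2 + m*(-6*s - 8) - 8*s^2 + 22*s + 6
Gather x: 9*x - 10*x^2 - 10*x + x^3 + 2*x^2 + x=x^3 - 8*x^2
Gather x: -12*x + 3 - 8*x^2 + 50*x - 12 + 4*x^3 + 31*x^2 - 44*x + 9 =4*x^3 + 23*x^2 - 6*x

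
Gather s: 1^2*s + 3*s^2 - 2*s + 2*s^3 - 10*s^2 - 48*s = 2*s^3 - 7*s^2 - 49*s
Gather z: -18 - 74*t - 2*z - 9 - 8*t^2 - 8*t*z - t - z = -8*t^2 - 75*t + z*(-8*t - 3) - 27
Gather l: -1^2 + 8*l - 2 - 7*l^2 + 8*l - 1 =-7*l^2 + 16*l - 4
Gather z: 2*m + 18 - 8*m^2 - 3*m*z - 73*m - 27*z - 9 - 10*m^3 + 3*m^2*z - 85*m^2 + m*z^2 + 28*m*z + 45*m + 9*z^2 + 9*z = -10*m^3 - 93*m^2 - 26*m + z^2*(m + 9) + z*(3*m^2 + 25*m - 18) + 9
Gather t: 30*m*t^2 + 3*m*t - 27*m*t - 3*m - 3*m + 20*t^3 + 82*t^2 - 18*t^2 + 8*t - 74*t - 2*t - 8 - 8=-6*m + 20*t^3 + t^2*(30*m + 64) + t*(-24*m - 68) - 16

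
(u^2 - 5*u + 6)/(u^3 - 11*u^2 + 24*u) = (u - 2)/(u*(u - 8))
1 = 1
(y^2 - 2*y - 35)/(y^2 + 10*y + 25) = (y - 7)/(y + 5)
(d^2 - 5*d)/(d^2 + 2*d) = (d - 5)/(d + 2)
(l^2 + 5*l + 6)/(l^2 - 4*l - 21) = (l + 2)/(l - 7)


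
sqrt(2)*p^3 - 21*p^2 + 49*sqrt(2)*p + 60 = (p - 6*sqrt(2))*(p - 5*sqrt(2))*(sqrt(2)*p + 1)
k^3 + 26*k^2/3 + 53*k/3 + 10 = (k + 1)*(k + 5/3)*(k + 6)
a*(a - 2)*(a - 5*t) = a^3 - 5*a^2*t - 2*a^2 + 10*a*t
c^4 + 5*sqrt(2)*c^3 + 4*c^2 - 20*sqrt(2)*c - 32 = (c - 2)*(c + 2)*(c + sqrt(2))*(c + 4*sqrt(2))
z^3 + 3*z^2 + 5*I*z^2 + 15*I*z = z*(z + 3)*(z + 5*I)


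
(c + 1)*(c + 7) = c^2 + 8*c + 7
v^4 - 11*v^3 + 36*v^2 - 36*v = v*(v - 6)*(v - 3)*(v - 2)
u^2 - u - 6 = (u - 3)*(u + 2)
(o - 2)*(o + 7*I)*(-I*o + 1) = -I*o^3 + 8*o^2 + 2*I*o^2 - 16*o + 7*I*o - 14*I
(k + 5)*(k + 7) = k^2 + 12*k + 35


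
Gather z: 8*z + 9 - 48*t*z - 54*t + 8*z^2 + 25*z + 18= -54*t + 8*z^2 + z*(33 - 48*t) + 27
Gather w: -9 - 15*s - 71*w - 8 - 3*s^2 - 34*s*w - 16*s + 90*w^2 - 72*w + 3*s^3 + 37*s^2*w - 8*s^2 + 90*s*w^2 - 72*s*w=3*s^3 - 11*s^2 - 31*s + w^2*(90*s + 90) + w*(37*s^2 - 106*s - 143) - 17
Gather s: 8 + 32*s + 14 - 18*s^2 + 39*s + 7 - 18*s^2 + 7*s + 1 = -36*s^2 + 78*s + 30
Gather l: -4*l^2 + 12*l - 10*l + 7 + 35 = -4*l^2 + 2*l + 42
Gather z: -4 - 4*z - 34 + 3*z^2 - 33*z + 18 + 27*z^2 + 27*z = 30*z^2 - 10*z - 20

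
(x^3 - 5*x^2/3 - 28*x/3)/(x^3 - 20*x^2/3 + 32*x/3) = (3*x + 7)/(3*x - 8)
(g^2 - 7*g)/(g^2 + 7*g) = (g - 7)/(g + 7)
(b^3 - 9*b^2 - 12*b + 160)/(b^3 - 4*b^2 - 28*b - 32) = (b^2 - b - 20)/(b^2 + 4*b + 4)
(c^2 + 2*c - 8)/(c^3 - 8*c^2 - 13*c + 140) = (c - 2)/(c^2 - 12*c + 35)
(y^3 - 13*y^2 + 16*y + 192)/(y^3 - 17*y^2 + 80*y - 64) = (y + 3)/(y - 1)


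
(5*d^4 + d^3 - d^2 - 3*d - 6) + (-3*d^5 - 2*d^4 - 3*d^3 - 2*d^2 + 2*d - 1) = -3*d^5 + 3*d^4 - 2*d^3 - 3*d^2 - d - 7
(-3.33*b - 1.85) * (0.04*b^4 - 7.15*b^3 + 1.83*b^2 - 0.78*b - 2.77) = -0.1332*b^5 + 23.7355*b^4 + 7.1336*b^3 - 0.7881*b^2 + 10.6671*b + 5.1245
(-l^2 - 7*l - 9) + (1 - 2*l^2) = -3*l^2 - 7*l - 8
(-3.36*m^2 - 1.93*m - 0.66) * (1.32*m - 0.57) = -4.4352*m^3 - 0.6324*m^2 + 0.2289*m + 0.3762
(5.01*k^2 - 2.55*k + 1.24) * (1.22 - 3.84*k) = -19.2384*k^3 + 15.9042*k^2 - 7.8726*k + 1.5128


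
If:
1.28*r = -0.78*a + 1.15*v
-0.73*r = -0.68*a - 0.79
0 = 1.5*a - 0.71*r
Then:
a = 0.92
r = 1.94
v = 2.78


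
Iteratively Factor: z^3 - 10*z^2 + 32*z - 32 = (z - 4)*(z^2 - 6*z + 8) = (z - 4)*(z - 2)*(z - 4)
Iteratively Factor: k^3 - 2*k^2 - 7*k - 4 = (k + 1)*(k^2 - 3*k - 4) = (k - 4)*(k + 1)*(k + 1)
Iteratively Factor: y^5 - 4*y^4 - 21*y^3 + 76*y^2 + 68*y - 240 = (y + 4)*(y^4 - 8*y^3 + 11*y^2 + 32*y - 60) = (y + 2)*(y + 4)*(y^3 - 10*y^2 + 31*y - 30) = (y - 3)*(y + 2)*(y + 4)*(y^2 - 7*y + 10) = (y - 3)*(y - 2)*(y + 2)*(y + 4)*(y - 5)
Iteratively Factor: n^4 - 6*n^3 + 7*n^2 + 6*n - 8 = (n + 1)*(n^3 - 7*n^2 + 14*n - 8) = (n - 1)*(n + 1)*(n^2 - 6*n + 8) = (n - 2)*(n - 1)*(n + 1)*(n - 4)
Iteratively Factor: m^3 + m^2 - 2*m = (m)*(m^2 + m - 2) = m*(m - 1)*(m + 2)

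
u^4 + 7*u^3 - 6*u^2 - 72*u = u*(u - 3)*(u + 4)*(u + 6)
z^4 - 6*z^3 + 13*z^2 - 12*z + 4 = (z - 2)^2*(z - 1)^2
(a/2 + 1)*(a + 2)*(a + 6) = a^3/2 + 5*a^2 + 14*a + 12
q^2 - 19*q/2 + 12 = (q - 8)*(q - 3/2)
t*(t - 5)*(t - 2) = t^3 - 7*t^2 + 10*t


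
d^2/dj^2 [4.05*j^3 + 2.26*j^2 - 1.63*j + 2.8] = 24.3*j + 4.52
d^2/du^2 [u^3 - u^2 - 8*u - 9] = 6*u - 2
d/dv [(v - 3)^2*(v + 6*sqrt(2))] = 3*(v - 3)*(v - 1 + 4*sqrt(2))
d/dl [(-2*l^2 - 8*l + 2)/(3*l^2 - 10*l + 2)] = 4*(11*l^2 - 5*l + 1)/(9*l^4 - 60*l^3 + 112*l^2 - 40*l + 4)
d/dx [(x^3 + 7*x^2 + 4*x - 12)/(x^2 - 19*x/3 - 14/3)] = 3*(3*x^4 - 38*x^3 - 187*x^2 - 124*x - 284)/(9*x^4 - 114*x^3 + 277*x^2 + 532*x + 196)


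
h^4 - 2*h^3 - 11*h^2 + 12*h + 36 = (h - 3)^2*(h + 2)^2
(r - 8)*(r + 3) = r^2 - 5*r - 24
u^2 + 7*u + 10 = (u + 2)*(u + 5)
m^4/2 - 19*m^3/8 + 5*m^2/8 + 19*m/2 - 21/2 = (m/2 + 1)*(m - 3)*(m - 2)*(m - 7/4)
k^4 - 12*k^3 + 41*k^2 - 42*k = k*(k - 7)*(k - 3)*(k - 2)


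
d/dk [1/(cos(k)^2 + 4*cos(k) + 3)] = 2*(cos(k) + 2)*sin(k)/(cos(k)^2 + 4*cos(k) + 3)^2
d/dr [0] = 0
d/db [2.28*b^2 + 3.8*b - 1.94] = 4.56*b + 3.8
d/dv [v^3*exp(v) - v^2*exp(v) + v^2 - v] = v^3*exp(v) + 2*v^2*exp(v) - 2*v*exp(v) + 2*v - 1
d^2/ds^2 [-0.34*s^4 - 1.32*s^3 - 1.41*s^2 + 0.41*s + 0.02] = -4.08*s^2 - 7.92*s - 2.82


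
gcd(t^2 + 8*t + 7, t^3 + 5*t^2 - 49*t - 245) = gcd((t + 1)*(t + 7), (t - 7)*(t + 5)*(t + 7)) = t + 7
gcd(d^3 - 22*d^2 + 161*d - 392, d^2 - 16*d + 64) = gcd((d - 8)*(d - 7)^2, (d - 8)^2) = d - 8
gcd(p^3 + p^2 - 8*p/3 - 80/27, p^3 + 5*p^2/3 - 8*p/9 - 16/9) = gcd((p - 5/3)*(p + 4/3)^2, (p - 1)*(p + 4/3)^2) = p^2 + 8*p/3 + 16/9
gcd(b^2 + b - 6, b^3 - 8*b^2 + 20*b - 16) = b - 2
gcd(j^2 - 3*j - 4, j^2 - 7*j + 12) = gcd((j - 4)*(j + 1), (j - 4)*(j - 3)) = j - 4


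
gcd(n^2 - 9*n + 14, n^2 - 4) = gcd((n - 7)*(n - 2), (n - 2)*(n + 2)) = n - 2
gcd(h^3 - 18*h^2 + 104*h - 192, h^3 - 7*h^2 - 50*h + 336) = h^2 - 14*h + 48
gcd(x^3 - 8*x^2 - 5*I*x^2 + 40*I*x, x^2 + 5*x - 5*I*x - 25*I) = x - 5*I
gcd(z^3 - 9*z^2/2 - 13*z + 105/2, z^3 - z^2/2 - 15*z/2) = z - 3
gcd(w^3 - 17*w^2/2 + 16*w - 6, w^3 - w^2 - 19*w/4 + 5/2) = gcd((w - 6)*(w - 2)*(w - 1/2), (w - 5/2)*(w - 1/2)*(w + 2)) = w - 1/2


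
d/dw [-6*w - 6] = -6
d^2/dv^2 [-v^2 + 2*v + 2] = -2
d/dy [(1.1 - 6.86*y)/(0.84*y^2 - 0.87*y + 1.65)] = (5.7624*y^2 - 1.848*y - 10.362)/(0.7056*y^4 - 1.4616*y^3 + 3.5289*y^2 - 2.871*y + 2.7225)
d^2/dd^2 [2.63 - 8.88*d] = 0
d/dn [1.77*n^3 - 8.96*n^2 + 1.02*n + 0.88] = 5.31*n^2 - 17.92*n + 1.02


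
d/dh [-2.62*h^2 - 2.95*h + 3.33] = -5.24*h - 2.95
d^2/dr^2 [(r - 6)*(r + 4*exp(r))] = 4*r*exp(r) - 16*exp(r) + 2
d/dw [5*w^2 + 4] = 10*w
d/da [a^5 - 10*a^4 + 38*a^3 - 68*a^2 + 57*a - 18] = 5*a^4 - 40*a^3 + 114*a^2 - 136*a + 57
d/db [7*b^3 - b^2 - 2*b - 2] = 21*b^2 - 2*b - 2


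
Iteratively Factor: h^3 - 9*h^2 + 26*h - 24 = (h - 2)*(h^2 - 7*h + 12) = (h - 4)*(h - 2)*(h - 3)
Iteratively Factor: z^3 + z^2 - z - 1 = (z + 1)*(z^2 - 1) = (z - 1)*(z + 1)*(z + 1)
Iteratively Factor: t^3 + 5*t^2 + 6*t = (t + 3)*(t^2 + 2*t) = t*(t + 3)*(t + 2)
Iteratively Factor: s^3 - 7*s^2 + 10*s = (s - 5)*(s^2 - 2*s) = s*(s - 5)*(s - 2)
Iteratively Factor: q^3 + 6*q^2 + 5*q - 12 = (q + 3)*(q^2 + 3*q - 4) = (q + 3)*(q + 4)*(q - 1)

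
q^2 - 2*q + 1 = (q - 1)^2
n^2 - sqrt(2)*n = n*(n - sqrt(2))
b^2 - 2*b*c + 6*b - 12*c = (b + 6)*(b - 2*c)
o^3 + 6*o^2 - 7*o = o*(o - 1)*(o + 7)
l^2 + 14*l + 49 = (l + 7)^2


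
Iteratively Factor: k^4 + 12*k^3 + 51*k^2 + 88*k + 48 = (k + 4)*(k^3 + 8*k^2 + 19*k + 12) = (k + 3)*(k + 4)*(k^2 + 5*k + 4) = (k + 1)*(k + 3)*(k + 4)*(k + 4)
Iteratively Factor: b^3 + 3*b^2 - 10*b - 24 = (b + 2)*(b^2 + b - 12) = (b - 3)*(b + 2)*(b + 4)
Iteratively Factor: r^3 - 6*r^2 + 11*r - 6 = (r - 1)*(r^2 - 5*r + 6) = (r - 2)*(r - 1)*(r - 3)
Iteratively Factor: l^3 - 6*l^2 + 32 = (l - 4)*(l^2 - 2*l - 8) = (l - 4)^2*(l + 2)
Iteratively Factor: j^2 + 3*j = (j + 3)*(j)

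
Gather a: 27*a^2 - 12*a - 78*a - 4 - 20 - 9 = 27*a^2 - 90*a - 33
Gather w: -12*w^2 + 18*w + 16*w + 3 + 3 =-12*w^2 + 34*w + 6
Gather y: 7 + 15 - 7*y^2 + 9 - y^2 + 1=32 - 8*y^2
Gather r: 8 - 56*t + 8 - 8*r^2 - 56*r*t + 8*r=-8*r^2 + r*(8 - 56*t) - 56*t + 16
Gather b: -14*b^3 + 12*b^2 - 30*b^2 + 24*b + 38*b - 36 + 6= -14*b^3 - 18*b^2 + 62*b - 30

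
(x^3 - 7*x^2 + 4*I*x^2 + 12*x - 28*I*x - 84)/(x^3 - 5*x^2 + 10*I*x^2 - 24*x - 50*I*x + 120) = (x^2 - x*(7 + 2*I) + 14*I)/(x^2 + x*(-5 + 4*I) - 20*I)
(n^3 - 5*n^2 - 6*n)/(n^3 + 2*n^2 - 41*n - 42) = n/(n + 7)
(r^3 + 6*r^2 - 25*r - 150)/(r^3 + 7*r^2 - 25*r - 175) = (r + 6)/(r + 7)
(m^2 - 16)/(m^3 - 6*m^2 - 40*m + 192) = (m + 4)/(m^2 - 2*m - 48)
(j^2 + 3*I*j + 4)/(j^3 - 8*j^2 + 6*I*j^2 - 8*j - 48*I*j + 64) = (j - I)/(j^2 + 2*j*(-4 + I) - 16*I)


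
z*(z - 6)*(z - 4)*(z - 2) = z^4 - 12*z^3 + 44*z^2 - 48*z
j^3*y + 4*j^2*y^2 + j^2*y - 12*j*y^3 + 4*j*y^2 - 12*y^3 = (j - 2*y)*(j + 6*y)*(j*y + y)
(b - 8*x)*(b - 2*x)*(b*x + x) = b^3*x - 10*b^2*x^2 + b^2*x + 16*b*x^3 - 10*b*x^2 + 16*x^3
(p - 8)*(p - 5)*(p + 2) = p^3 - 11*p^2 + 14*p + 80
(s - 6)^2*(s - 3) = s^3 - 15*s^2 + 72*s - 108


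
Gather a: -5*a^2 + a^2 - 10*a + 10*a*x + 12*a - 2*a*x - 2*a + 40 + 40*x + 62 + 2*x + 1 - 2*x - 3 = -4*a^2 + 8*a*x + 40*x + 100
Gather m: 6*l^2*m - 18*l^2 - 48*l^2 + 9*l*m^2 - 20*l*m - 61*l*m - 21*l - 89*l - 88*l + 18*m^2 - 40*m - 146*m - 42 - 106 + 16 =-66*l^2 - 198*l + m^2*(9*l + 18) + m*(6*l^2 - 81*l - 186) - 132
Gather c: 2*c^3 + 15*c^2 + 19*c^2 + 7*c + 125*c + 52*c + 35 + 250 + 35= 2*c^3 + 34*c^2 + 184*c + 320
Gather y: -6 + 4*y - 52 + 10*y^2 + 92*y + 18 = 10*y^2 + 96*y - 40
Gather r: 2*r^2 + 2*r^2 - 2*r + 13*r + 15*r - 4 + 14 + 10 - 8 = 4*r^2 + 26*r + 12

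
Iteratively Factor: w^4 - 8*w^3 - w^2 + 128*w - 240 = (w - 5)*(w^3 - 3*w^2 - 16*w + 48) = (w - 5)*(w + 4)*(w^2 - 7*w + 12) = (w - 5)*(w - 4)*(w + 4)*(w - 3)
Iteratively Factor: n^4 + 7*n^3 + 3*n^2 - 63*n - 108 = (n - 3)*(n^3 + 10*n^2 + 33*n + 36) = (n - 3)*(n + 4)*(n^2 + 6*n + 9) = (n - 3)*(n + 3)*(n + 4)*(n + 3)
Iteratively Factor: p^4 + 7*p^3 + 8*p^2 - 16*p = (p + 4)*(p^3 + 3*p^2 - 4*p) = (p + 4)^2*(p^2 - p) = p*(p + 4)^2*(p - 1)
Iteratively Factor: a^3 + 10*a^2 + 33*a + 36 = (a + 3)*(a^2 + 7*a + 12) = (a + 3)^2*(a + 4)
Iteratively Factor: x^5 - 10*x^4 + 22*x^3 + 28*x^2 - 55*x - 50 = (x - 5)*(x^4 - 5*x^3 - 3*x^2 + 13*x + 10) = (x - 5)*(x + 1)*(x^3 - 6*x^2 + 3*x + 10) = (x - 5)*(x + 1)^2*(x^2 - 7*x + 10) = (x - 5)^2*(x + 1)^2*(x - 2)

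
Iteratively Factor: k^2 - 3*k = (k - 3)*(k)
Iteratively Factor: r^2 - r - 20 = (r - 5)*(r + 4)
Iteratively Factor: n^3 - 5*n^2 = (n)*(n^2 - 5*n) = n^2*(n - 5)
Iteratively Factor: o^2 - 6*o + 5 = (o - 5)*(o - 1)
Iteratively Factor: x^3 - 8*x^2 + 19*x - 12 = (x - 1)*(x^2 - 7*x + 12) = (x - 3)*(x - 1)*(x - 4)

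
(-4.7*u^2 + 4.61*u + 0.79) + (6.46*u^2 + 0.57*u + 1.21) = 1.76*u^2 + 5.18*u + 2.0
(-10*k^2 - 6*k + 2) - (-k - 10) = -10*k^2 - 5*k + 12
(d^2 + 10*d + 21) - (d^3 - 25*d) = -d^3 + d^2 + 35*d + 21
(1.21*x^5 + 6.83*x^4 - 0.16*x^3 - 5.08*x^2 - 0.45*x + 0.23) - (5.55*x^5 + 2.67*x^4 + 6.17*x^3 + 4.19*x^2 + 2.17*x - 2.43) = -4.34*x^5 + 4.16*x^4 - 6.33*x^3 - 9.27*x^2 - 2.62*x + 2.66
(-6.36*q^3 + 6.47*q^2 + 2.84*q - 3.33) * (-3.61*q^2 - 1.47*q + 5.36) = 22.9596*q^5 - 14.0075*q^4 - 53.8529*q^3 + 42.5257*q^2 + 20.1175*q - 17.8488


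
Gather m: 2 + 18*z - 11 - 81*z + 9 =-63*z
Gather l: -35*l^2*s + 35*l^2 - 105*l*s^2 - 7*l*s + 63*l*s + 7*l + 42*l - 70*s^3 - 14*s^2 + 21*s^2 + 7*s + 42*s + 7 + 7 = l^2*(35 - 35*s) + l*(-105*s^2 + 56*s + 49) - 70*s^3 + 7*s^2 + 49*s + 14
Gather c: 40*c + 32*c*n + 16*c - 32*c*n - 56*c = 0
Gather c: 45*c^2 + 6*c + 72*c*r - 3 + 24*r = 45*c^2 + c*(72*r + 6) + 24*r - 3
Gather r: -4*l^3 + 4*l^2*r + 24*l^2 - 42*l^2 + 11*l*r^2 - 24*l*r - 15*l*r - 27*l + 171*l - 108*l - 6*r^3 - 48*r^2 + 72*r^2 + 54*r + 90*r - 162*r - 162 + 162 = -4*l^3 - 18*l^2 + 36*l - 6*r^3 + r^2*(11*l + 24) + r*(4*l^2 - 39*l - 18)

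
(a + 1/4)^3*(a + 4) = a^4 + 19*a^3/4 + 51*a^2/16 + 49*a/64 + 1/16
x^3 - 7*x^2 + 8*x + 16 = (x - 4)^2*(x + 1)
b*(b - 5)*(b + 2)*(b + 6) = b^4 + 3*b^3 - 28*b^2 - 60*b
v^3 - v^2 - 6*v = v*(v - 3)*(v + 2)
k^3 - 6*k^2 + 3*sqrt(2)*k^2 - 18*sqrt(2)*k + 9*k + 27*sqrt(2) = (k - 3)^2*(k + 3*sqrt(2))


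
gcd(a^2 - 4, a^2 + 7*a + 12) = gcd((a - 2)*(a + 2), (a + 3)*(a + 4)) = 1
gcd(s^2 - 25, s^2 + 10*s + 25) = s + 5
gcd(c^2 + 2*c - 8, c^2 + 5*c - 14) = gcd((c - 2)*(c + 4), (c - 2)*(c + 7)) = c - 2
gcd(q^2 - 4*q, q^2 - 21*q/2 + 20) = 1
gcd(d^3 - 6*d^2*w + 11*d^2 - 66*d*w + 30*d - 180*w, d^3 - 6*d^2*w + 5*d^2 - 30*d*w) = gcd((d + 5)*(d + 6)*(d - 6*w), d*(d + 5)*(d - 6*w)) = -d^2 + 6*d*w - 5*d + 30*w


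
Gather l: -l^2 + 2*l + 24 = -l^2 + 2*l + 24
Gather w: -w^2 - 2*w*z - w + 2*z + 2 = -w^2 + w*(-2*z - 1) + 2*z + 2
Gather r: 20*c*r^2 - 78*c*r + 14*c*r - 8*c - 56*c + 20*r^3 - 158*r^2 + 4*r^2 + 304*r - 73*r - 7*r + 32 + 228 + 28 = -64*c + 20*r^3 + r^2*(20*c - 154) + r*(224 - 64*c) + 288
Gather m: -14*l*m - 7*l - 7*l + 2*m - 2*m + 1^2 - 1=-14*l*m - 14*l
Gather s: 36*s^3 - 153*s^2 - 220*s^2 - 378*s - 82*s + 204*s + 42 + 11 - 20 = 36*s^3 - 373*s^2 - 256*s + 33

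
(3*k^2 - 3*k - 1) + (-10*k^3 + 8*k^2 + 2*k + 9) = -10*k^3 + 11*k^2 - k + 8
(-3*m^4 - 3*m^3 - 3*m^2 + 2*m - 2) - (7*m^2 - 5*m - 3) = -3*m^4 - 3*m^3 - 10*m^2 + 7*m + 1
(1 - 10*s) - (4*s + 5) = -14*s - 4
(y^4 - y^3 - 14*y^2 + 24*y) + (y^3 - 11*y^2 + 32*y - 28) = y^4 - 25*y^2 + 56*y - 28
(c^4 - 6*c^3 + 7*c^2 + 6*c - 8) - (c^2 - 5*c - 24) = c^4 - 6*c^3 + 6*c^2 + 11*c + 16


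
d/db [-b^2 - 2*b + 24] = -2*b - 2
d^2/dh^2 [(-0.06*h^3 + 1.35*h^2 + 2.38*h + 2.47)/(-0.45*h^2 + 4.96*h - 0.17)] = (4.44089209850063e-16*h^4 - 4.04728800000001*h^3 - 2.68495199999999*h^2 + 34.181064*h - 125.245656)/(0.091125*h^6 - 3.0132*h^5 + 33.315435*h^4 - 124.300576*h^3 + 12.585831*h^2 - 0.430032*h + 0.004913)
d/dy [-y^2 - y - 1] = -2*y - 1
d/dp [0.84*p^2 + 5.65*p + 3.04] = 1.68*p + 5.65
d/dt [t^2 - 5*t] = 2*t - 5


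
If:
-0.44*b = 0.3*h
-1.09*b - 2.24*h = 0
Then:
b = 0.00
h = 0.00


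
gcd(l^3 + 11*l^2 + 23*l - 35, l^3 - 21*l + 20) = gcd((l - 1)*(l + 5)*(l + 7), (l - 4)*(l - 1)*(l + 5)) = l^2 + 4*l - 5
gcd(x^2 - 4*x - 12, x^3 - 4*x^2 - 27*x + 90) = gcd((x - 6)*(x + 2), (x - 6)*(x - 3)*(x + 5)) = x - 6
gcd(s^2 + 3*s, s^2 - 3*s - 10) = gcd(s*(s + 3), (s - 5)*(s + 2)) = 1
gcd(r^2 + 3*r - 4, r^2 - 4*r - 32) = r + 4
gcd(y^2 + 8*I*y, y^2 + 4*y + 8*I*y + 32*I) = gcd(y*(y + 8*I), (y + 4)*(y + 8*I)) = y + 8*I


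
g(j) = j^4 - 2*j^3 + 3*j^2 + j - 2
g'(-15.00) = -14939.00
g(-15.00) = 58033.00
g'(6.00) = 685.00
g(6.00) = 976.00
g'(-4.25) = -439.94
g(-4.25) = 527.72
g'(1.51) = 10.15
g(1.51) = 4.66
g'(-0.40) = -2.62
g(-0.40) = -1.77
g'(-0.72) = -7.92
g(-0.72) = -0.15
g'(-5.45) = -857.43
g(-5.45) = 1287.65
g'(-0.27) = -1.14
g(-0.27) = -2.01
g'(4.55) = 280.87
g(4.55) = 304.86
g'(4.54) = 278.88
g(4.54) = 302.06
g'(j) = 4*j^3 - 6*j^2 + 6*j + 1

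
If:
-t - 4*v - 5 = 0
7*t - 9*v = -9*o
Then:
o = 37*v/9 + 35/9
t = -4*v - 5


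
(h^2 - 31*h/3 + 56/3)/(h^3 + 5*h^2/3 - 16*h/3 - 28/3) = (h - 8)/(h^2 + 4*h + 4)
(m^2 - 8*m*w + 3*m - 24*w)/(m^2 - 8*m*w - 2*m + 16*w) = (m + 3)/(m - 2)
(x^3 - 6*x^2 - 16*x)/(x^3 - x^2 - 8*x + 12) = x*(x^2 - 6*x - 16)/(x^3 - x^2 - 8*x + 12)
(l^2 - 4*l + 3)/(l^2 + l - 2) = (l - 3)/(l + 2)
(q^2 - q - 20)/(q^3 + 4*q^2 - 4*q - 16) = (q - 5)/(q^2 - 4)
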